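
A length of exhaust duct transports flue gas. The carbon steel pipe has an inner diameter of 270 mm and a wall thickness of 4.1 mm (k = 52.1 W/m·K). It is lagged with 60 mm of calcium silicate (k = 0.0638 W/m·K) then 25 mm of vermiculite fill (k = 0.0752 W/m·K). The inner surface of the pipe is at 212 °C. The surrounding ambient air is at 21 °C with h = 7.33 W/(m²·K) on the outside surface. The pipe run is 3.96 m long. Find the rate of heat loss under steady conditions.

Q ≈ 609 W

Radial resistances (cylindrical: R_cond = ln(r_o/r_i)/(2πkL), R_conv = 1/(h·2πrL)):
R_carbon steel pipe wall = ln(139.1/135)/(2π×52.1×3.96) = 2.308×10^-5 K/W
R_calcium silicate = ln(199.1/139.1)/(2π×0.0638×3.96) = 0.2259 K/W
R_vermiculite fill = ln(224.1/199.1)/(2π×0.0752×3.96) = 0.06322 K/W
R_outer film = 1/(h_o·2πr_oL) = 1/(7.33×2π×0.2241×3.96) = 0.02447 K/W
R_total = 0.3136 K/W
Q = ΔT/R_total = 191/0.3136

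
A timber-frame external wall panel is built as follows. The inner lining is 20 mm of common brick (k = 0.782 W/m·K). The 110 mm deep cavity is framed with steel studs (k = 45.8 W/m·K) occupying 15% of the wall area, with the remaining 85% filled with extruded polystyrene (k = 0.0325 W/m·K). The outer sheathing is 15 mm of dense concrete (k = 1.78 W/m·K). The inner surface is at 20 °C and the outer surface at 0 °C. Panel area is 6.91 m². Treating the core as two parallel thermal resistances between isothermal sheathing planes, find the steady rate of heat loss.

Q ≈ 2770 W

Sheathing layers in series; stud and cavity paths in parallel between them.
R_inner = 0.02/(0.782×6.91) = 0.003701 K/W
R_stud  = 0.11/(45.8×0.15×6.91) = 0.002317 K/W
R_cav   = 0.11/(0.0325×0.85×6.91) = 0.5763 K/W
1/R_core = 1/R_stud + 1/R_cav → R_core = 0.002308 K/W
R_outer = 0.015/(1.78×6.91) = 0.00122 K/W
R_total = 0.007229 K/W
Q = ΔT/R_total = 20/0.007229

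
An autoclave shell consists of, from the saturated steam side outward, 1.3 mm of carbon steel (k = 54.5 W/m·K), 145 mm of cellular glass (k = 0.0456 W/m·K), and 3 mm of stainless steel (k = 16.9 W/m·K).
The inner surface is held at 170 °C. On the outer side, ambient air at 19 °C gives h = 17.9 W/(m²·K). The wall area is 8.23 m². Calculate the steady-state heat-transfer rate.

Series thermal resistances:
R_carbon steel = L/(kA) = 0.0013/(54.5×8.23) = 2.898×10^-6 K/W
R_cellular glass = L/(kA) = 0.145/(0.0456×8.23) = 0.3864 K/W
R_stainless steel = L/(kA) = 0.003/(16.9×8.23) = 2.157×10^-5 K/W
R_outer film = 1/(h_o·A) = 1/(17.9×8.23) = 0.006788 K/W
R_total = 0.3932 K/W
Q = ΔT / R_total = 151 / 0.3932

Q ≈ 384 W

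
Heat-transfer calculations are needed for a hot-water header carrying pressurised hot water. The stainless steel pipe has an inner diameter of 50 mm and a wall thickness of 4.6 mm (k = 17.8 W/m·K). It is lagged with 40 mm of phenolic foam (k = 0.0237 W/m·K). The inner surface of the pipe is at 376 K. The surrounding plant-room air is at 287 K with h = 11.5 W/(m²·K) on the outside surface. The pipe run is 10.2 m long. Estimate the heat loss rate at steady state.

Q ≈ 153 W

Radial resistances (cylindrical: R_cond = ln(r_o/r_i)/(2πkL), R_conv = 1/(h·2πrL)):
R_stainless steel pipe wall = ln(29.6/25)/(2π×17.8×10.2) = 1.481×10^-4 K/W
R_phenolic foam = ln(69.6/29.6)/(2π×0.0237×10.2) = 0.5629 K/W
R_outer film = 1/(h_o·2πr_oL) = 1/(11.5×2π×0.0696×10.2) = 0.01949 K/W
R_total = 0.5825 K/W
Q = ΔT/R_total = 89/0.5825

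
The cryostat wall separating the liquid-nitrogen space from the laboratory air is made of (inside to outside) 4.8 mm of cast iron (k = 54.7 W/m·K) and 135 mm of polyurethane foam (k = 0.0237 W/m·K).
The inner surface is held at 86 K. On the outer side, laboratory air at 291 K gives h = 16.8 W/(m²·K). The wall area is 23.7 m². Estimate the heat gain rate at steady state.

Q ≈ 844 W

Model the wall as resistances in series:
R_cast iron = L/(kA) = 0.0048/(54.7×23.7) = 3.703×10^-6 K/W
R_polyurethane foam = L/(kA) = 0.135/(0.0237×23.7) = 0.2403 K/W
R_outer film = 1/(h_o·A) = 1/(16.8×23.7) = 0.002512 K/W
R_total = 0.2429 K/W
Q = ΔT / R_total = 205 / 0.2429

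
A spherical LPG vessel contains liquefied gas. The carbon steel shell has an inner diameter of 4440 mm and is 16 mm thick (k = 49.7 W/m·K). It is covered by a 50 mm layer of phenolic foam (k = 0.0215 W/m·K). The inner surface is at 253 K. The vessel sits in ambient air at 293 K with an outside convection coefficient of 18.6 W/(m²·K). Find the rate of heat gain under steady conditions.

Q ≈ 1080 W

Each spherical layer contributes R = (1/r_i − 1/r_o)/(4πk):
R_carbon steel shell = (1/2.22 − 1/2.236)/(4π×49.7) = 5.161×10^-6 K/W
R_phenolic foam = (1/2.236 − 1/2.286)/(4π×0.0215) = 0.03621 K/W
R_outer film = 1/(h·4πr_o²) = 1/(18.6×4π×2.286²) = 8.187×10^-4 K/W
R_total = 0.03703 K/W
Q = ΔT/R_total = 40/0.03703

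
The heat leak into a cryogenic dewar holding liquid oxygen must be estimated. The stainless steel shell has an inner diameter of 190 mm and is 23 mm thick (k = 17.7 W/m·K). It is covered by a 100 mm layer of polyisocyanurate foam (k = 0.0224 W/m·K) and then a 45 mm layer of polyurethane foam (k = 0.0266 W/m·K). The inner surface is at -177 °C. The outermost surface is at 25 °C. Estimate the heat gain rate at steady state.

For a spherical shell R = (1/r₁ − 1/r₂)/(4πk); film R = 1/(h·4πr²). In series:
R_stainless steel shell = (1/0.095 − 1/0.118)/(4π×17.7) = 0.009224 K/W
R_polyisocyanurate foam = (1/0.118 − 1/0.218)/(4π×0.0224) = 13.81 K/W
R_polyurethane foam = (1/0.218 − 1/0.263)/(4π×0.0266) = 2.348 K/W
R_total = 16.17 K/W
Q = ΔT/R_total = 202/16.17

Q ≈ 12.5 W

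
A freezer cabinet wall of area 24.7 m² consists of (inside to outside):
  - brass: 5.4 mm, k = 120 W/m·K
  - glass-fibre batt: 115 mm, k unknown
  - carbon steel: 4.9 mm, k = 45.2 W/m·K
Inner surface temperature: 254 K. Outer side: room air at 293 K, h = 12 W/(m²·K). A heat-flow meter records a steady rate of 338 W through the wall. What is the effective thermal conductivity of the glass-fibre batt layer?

k ≈ 0.0416 W/(m·K)

Series thermal resistances:
R_brass = L/(kA) = 0.0054/(120×24.7) = 1.822×10^-6 K/W
R_carbon steel = L/(kA) = 0.0049/(45.2×24.7) = 4.389×10^-6 K/W
R_outer film = 1/(h_o·A) = 1/(12×24.7) = 0.003374 K/W
Sum of known resistances R_other = 0.00338 K/W
Total R = ΔT/Q = 39/338 = 0.1154 K/W
R_glass-fibre batt = R_total − R_other = 0.112 K/W
k = L/(R·A) = 0.115/(0.112×24.7)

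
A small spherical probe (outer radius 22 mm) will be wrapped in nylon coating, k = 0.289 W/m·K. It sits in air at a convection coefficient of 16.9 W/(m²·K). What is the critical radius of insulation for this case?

For a sphere r_cr = 2k/h = 2×0.289/16.9
r_cr = 34.2 mm; since the bare radius (22 mm) is below r_cr, adding a thin layer of insulation will *increase* heat loss.

r_cr ≈ 34.2 mm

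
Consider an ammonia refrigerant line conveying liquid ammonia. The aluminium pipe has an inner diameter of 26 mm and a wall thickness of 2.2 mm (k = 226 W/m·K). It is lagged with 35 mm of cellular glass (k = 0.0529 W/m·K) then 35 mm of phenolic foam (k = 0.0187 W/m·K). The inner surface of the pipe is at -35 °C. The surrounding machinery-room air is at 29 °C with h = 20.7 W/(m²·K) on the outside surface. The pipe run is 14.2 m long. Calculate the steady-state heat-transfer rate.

Q ≈ 111 W

For a radial system each layer contributes R = ln(r_out/r_in)/(2πkL); films add R = 1/(hA).
R_aluminium pipe wall = ln(15.2/13)/(2π×226×14.2) = 7.754×10^-6 K/W
R_cellular glass = ln(50.2/15.2)/(2π×0.0529×14.2) = 0.2531 K/W
R_phenolic foam = ln(85.2/50.2)/(2π×0.0187×14.2) = 0.3171 K/W
R_outer film = 1/(h_o·2πr_oL) = 1/(20.7×2π×0.0852×14.2) = 0.006355 K/W
R_total = 0.5765 K/W
Q = ΔT/R_total = 64/0.5765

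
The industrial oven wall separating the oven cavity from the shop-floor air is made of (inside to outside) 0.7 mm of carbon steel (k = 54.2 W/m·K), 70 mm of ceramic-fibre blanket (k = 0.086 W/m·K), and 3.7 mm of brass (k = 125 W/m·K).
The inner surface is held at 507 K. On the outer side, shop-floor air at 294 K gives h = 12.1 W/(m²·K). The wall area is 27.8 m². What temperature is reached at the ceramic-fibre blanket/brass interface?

Thermal resistances in series:
R_carbon steel = L/(kA) = 0.0007/(54.2×27.8) = 4.646×10^-7 K/W
R_ceramic-fibre blanket = L/(kA) = 0.07/(0.086×27.8) = 0.02928 K/W
R_brass = L/(kA) = 0.0037/(125×27.8) = 1.065×10^-6 K/W
R_outer film = 1/(h_o·A) = 1/(12.1×27.8) = 0.002973 K/W
R_total = 0.03225 K/W;  Q = ΔT/R_total = 213/0.03225 = 6604 W
T_interface = T_inner − Q·ΣR(inner→interface) = 507 − 6600×0.02928

T ≈ 314 K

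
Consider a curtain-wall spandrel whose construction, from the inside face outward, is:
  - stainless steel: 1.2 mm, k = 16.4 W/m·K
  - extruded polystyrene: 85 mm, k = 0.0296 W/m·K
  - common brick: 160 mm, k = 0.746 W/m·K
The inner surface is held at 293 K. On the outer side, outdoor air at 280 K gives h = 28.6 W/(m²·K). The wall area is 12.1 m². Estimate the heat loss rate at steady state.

Treating each layer as a thermal resistance in series:
R_stainless steel = L/(kA) = 0.0012/(16.4×12.1) = 6.047×10^-6 K/W
R_extruded polystyrene = L/(kA) = 0.085/(0.0296×12.1) = 0.2373 K/W
R_common brick = L/(kA) = 0.16/(0.746×12.1) = 0.01773 K/W
R_outer film = 1/(h_o·A) = 1/(28.6×12.1) = 0.00289 K/W
R_total = 0.2579 K/W
Q = ΔT / R_total = 13 / 0.2579

Q ≈ 50.4 W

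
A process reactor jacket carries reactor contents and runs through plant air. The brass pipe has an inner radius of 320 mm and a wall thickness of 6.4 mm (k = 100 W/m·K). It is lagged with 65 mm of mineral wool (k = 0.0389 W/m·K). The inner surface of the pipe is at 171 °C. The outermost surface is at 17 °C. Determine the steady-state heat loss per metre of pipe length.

q′ ≈ 207 W/m

Radial resistances (cylindrical: R_cond = ln(r_o/r_i)/(2πkL), R_conv = 1/(h·2πrL)):
R_brass pipe wall = ln(326.4/320)/(2π×100×1) = 3.152×10^-5 K/W
R_mineral wool = ln(391.4/326.4)/(2π×0.0389×1) = 0.743 K/W
R_total = 0.7431 K/W
Q = ΔT/R_total = 154/0.7431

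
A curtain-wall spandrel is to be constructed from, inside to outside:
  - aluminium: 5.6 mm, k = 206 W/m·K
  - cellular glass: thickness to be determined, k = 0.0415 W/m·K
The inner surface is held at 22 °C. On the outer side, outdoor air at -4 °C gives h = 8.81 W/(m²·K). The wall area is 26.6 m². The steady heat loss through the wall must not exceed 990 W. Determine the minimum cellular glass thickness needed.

Model the wall as resistances in series:
R_aluminium = L/(kA) = 0.0056/(206×26.6) = 1.022×10^-6 K/W
R_outer film = 1/(h_o·A) = 1/(8.81×26.6) = 0.004267 K/W
Sum of the known resistances R_other = 0.004268 K/W
Required total resistance R_tot = ΔT/Q_allow = 26/990 = 0.02626 K/W
R_cellular glass = R_tot − R_other = 0.02199 K/W
L = R·k·A = 0.02199×0.0415×26.6

L ≈ 24.3 mm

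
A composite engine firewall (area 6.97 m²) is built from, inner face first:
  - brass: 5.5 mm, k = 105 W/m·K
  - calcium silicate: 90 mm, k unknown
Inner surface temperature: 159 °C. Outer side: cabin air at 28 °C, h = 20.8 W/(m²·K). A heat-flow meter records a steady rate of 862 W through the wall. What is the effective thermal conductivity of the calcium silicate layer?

Thermal resistances in series:
R_brass = L/(kA) = 0.0055/(105×6.97) = 7.515×10^-6 K/W
R_outer film = 1/(h_o·A) = 1/(20.8×6.97) = 0.006898 K/W
Sum of known resistances R_other = 0.006905 K/W
Total R = ΔT/Q = 131/862 = 0.152 K/W
R_calcium silicate = R_total − R_other = 0.1451 K/W
k = L/(R·A) = 0.09/(0.1451×6.97)

k ≈ 0.089 W/(m·K)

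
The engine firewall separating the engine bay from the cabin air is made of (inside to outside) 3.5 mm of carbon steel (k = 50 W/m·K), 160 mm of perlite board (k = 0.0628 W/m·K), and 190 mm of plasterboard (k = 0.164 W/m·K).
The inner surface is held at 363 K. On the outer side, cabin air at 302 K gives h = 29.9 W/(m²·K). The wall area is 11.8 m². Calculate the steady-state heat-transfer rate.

Q ≈ 192 W

Model the wall as resistances in series:
R_carbon steel = L/(kA) = 0.0035/(50×11.8) = 5.932×10^-6 K/W
R_perlite board = L/(kA) = 0.16/(0.0628×11.8) = 0.2159 K/W
R_plasterboard = L/(kA) = 0.19/(0.164×11.8) = 0.09818 K/W
R_outer film = 1/(h_o·A) = 1/(29.9×11.8) = 0.002834 K/W
R_total = 0.3169 K/W
Q = ΔT / R_total = 61 / 0.3169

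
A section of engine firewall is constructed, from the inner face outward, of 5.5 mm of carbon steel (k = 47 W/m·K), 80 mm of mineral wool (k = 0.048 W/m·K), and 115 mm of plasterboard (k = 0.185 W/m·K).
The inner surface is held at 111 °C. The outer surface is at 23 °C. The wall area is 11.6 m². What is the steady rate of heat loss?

Q ≈ 446 W

Treating each layer as a thermal resistance in series:
R_carbon steel = L/(kA) = 0.0055/(47×11.6) = 1.009×10^-5 K/W
R_mineral wool = L/(kA) = 0.08/(0.048×11.6) = 0.1437 K/W
R_plasterboard = L/(kA) = 0.115/(0.185×11.6) = 0.05359 K/W
R_total = 0.1973 K/W
Q = ΔT / R_total = 88 / 0.1973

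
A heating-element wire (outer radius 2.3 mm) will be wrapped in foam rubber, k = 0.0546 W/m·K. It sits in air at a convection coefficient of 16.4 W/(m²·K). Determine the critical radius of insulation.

r_cr ≈ 3.33 mm

For a cylinder r_cr = k/h = 0.0546/16.4
r_cr = 3.33 mm; since the bare radius (2.3 mm) is below r_cr, adding a thin layer of insulation will *increase* heat loss.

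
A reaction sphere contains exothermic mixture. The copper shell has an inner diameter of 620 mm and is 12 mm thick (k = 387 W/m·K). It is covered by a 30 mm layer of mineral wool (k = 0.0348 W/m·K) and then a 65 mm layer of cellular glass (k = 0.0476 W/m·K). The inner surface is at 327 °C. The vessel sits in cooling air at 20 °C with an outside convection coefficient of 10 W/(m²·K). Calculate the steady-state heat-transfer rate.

For a spherical shell R = (1/r₁ − 1/r₂)/(4πk); film R = 1/(h·4πr²). In series:
R_copper shell = (1/0.31 − 1/0.322)/(4π×387) = 2.472×10^-5 K/W
R_mineral wool = (1/0.322 − 1/0.352)/(4π×0.0348) = 0.6052 K/W
R_cellular glass = (1/0.352 − 1/0.417)/(4π×0.0476) = 0.7403 K/W
R_outer film = 1/(h·4πr_o²) = 1/(10×4π×0.417²) = 0.04576 K/W
R_total = 1.391 K/W
Q = ΔT/R_total = 307/1.391

Q ≈ 221 W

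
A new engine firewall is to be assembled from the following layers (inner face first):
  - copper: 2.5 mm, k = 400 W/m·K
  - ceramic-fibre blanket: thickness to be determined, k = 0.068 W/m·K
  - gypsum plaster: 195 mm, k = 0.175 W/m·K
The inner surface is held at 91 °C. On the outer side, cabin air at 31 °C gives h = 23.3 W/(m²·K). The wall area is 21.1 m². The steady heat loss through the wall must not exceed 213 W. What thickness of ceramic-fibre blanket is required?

Treating each layer as a thermal resistance in series:
R_copper = L/(kA) = 0.0025/(400×21.1) = 2.962×10^-7 K/W
R_gypsum plaster = L/(kA) = 0.195/(0.175×21.1) = 0.05281 K/W
R_outer film = 1/(h_o·A) = 1/(23.3×21.1) = 0.002034 K/W
Sum of the known resistances R_other = 0.05484 K/W
Required total resistance R_tot = ΔT/Q_allow = 60/213 = 0.2817 K/W
R_ceramic-fibre blanket = R_tot − R_other = 0.2268 K/W
L = R·k·A = 0.2268×0.068×21.1

L ≈ 325 mm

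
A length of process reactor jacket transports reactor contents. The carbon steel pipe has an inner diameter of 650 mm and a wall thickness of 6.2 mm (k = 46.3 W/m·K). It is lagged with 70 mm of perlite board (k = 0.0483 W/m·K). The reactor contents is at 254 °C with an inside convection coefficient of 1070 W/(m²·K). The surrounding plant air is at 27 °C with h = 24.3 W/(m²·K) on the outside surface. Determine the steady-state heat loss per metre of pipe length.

q′ ≈ 350 W/m

Radial resistances (cylindrical: R_cond = ln(r_o/r_i)/(2πkL), R_conv = 1/(h·2πrL)):
R_inner film = 1/(h_i·2πr₁L) = 1/(1070×2π×0.325×1) = 4.577×10^-4 K/W
R_carbon steel pipe wall = ln(331.2/325)/(2π×46.3×1) = 6.496×10^-5 K/W
R_perlite board = ln(401.2/331.2)/(2π×0.0483×1) = 0.6318 K/W
R_outer film = 1/(h_o·2πr_oL) = 1/(24.3×2π×0.4012×1) = 0.01632 K/W
R_total = 0.6486 K/W
Q = ΔT/R_total = 227/0.6486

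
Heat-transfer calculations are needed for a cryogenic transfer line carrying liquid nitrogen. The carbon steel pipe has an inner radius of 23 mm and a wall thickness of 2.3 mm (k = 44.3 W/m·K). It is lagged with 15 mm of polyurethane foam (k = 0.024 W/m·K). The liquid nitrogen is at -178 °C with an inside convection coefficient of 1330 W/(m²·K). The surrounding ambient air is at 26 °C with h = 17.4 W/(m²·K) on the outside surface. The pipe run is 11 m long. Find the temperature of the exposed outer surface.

Treating each annulus and film as a series resistance:
R_inner film = 1/(h_i·2πr₁L) = 1/(1330×2π×0.023×11) = 4.73×10^-4 K/W
R_carbon steel pipe wall = ln(25.3/23)/(2π×44.3×11) = 3.113×10^-5 K/W
R_polyurethane foam = ln(40.3/25.3)/(2π×0.024×11) = 0.2807 K/W
R_outer film = 1/(h_o·2πr_oL) = 1/(17.4×2π×0.0403×11) = 0.02063 K/W
R_total = 0.3018 K/W
Q = ΔT/R_total = 204/0.3018
Q = 676 W
T_interface = T_inner + Q·ΣR(inner→interface) = -178 + 676×0.2812

T ≈ 12.1 °C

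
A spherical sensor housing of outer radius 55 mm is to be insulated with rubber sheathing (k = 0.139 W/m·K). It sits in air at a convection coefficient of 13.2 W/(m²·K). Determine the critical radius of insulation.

For a sphere r_cr = 2k/h = 2×0.139/13.2
r_cr = 21.1 mm; since the bare radius (55 mm) is above r_cr, any added insulation will reduce heat loss.

r_cr ≈ 21.1 mm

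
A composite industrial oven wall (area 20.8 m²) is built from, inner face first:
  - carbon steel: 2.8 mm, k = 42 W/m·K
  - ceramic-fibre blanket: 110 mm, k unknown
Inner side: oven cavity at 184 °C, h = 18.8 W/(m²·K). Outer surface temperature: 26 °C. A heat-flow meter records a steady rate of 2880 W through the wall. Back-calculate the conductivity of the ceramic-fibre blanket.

Model the wall as resistances in series:
R_inner film = 1/(h_i·A) = 1/(18.8×20.8) = 0.002557 K/W
R_carbon steel = L/(kA) = 0.0028/(42×20.8) = 3.205×10^-6 K/W
Sum of known resistances R_other = 0.00256 K/W
Total R = ΔT/Q = 158/2880 = 0.05486 K/W
R_ceramic-fibre blanket = R_total − R_other = 0.0523 K/W
k = L/(R·A) = 0.11/(0.0523×20.8)

k ≈ 0.101 W/(m·K)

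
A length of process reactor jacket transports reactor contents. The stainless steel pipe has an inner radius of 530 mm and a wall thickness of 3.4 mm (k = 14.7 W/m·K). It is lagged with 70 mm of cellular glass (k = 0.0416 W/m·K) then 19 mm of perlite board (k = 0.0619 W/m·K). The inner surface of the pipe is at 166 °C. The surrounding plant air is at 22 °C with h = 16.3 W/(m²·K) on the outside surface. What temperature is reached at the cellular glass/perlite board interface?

Cylindrical conduction, so R = ln(r₂/r₁)/(2πkL) per layer, in series:
R_stainless steel pipe wall = ln(533.4/530)/(2π×14.7×1) = 6.923×10^-5 K/W
R_cellular glass = ln(603.4/533.4)/(2π×0.0416×1) = 0.4718 K/W
R_perlite board = ln(622.4/603.4)/(2π×0.0619×1) = 0.07971 K/W
R_outer film = 1/(h_o·2πr_oL) = 1/(16.3×2π×0.6224×1) = 0.01569 K/W
R_total = 0.5672 K/W
Q = ΔT/R_total = 144/0.5672
Q = 254 W/m
T_interface = T_inner − Q·ΣR(inner→interface) = 166 − 254×0.4718

T ≈ 46.2 °C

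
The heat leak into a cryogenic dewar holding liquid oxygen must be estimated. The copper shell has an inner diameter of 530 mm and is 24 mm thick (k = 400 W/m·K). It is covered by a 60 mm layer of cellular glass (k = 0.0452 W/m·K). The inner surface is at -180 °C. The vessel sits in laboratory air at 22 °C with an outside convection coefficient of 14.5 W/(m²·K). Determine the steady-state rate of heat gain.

Q ≈ 185 W

Spherical conduction: R = (1/r_in − 1/r_out)/(4πk) per layer; series-sum.
R_copper shell = (1/0.265 − 1/0.289)/(4π×400) = 6.234×10^-5 K/W
R_cellular glass = (1/0.289 − 1/0.349)/(4π×0.0452) = 1.047 K/W
R_outer film = 1/(h·4πr_o²) = 1/(14.5×4π×0.349²) = 0.04506 K/W
R_total = 1.092 K/W
Q = ΔT/R_total = 202/1.092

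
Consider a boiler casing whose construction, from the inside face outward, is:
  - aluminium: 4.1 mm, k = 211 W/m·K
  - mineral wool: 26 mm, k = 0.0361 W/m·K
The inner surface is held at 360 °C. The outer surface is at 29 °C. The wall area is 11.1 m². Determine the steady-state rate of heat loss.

Thermal resistances in series:
R_aluminium = L/(kA) = 0.0041/(211×11.1) = 1.751×10^-6 K/W
R_mineral wool = L/(kA) = 0.026/(0.0361×11.1) = 0.06488 K/W
R_total = 0.06489 K/W
Q = ΔT / R_total = 331 / 0.06489

Q ≈ 5100 W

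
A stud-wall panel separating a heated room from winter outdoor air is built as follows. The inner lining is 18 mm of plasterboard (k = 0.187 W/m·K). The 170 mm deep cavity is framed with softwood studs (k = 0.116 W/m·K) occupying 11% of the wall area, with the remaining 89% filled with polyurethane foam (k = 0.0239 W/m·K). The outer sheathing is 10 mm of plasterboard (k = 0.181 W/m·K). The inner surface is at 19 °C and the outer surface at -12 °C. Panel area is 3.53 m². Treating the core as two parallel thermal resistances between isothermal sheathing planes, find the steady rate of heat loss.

Q ≈ 21.3 W

Sheathing layers in series; stud and cavity paths in parallel between them.
R_inner = 0.018/(0.187×3.53) = 0.02727 K/W
R_stud  = 0.17/(0.116×0.11×3.53) = 3.774 K/W
R_cav   = 0.17/(0.0239×0.89×3.53) = 2.264 K/W
1/R_core = 1/R_stud + 1/R_cav → R_core = 1.415 K/W
R_outer = 0.01/(0.181×3.53) = 0.01565 K/W
R_total = 1.458 K/W
Q = ΔT/R_total = 31/1.458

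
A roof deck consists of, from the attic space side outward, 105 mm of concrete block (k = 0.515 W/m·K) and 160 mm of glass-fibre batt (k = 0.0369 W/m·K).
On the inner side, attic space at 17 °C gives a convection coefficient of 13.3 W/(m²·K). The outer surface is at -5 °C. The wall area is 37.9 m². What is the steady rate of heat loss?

Q ≈ 181 W

Series thermal resistances:
R_inner film = 1/(h_i·A) = 1/(13.3×37.9) = 0.001984 K/W
R_concrete block = L/(kA) = 0.105/(0.515×37.9) = 0.00538 K/W
R_glass-fibre batt = L/(kA) = 0.16/(0.0369×37.9) = 0.1144 K/W
R_total = 0.1218 K/W
Q = ΔT / R_total = 22 / 0.1218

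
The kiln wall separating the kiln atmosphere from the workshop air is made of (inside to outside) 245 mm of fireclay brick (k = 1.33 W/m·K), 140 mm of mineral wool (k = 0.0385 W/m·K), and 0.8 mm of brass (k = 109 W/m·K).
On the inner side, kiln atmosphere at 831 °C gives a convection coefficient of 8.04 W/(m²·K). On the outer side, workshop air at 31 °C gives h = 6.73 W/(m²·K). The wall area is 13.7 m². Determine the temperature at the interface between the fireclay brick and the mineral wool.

Using the resistance-network approach (series):
R_inner film = 1/(h_i·A) = 1/(8.04×13.7) = 0.009079 K/W
R_fireclay brick = L/(kA) = 0.245/(1.33×13.7) = 0.01345 K/W
R_mineral wool = L/(kA) = 0.14/(0.0385×13.7) = 0.2654 K/W
R_brass = L/(kA) = 0.0008/(109×13.7) = 5.357×10^-7 K/W
R_outer film = 1/(h_o·A) = 1/(6.73×13.7) = 0.01085 K/W
R_total = 0.2988 K/W;  Q = ΔT/R_total = 800/0.2988 = 2677 W
T_interface = T_inner − Q·ΣR(inner→interface) = 831 − 2680×0.02252

T ≈ 771 °C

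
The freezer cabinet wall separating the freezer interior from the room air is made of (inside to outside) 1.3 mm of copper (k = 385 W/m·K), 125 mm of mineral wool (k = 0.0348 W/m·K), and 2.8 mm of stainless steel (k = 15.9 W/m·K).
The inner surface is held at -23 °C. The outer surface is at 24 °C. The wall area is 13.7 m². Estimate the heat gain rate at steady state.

Q ≈ 179 W

Using the resistance-network approach (series):
R_copper = L/(kA) = 0.0013/(385×13.7) = 2.465×10^-7 K/W
R_mineral wool = L/(kA) = 0.125/(0.0348×13.7) = 0.2622 K/W
R_stainless steel = L/(kA) = 0.0028/(15.9×13.7) = 1.285×10^-5 K/W
R_total = 0.2622 K/W
Q = ΔT / R_total = 47 / 0.2622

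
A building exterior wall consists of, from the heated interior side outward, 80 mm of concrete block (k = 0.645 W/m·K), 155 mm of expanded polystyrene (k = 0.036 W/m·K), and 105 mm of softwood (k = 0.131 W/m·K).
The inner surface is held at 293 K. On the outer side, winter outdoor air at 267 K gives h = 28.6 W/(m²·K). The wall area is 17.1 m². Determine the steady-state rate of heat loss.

Q ≈ 84.4 W

Using the resistance-network approach (series):
R_concrete block = L/(kA) = 0.08/(0.645×17.1) = 0.007253 K/W
R_expanded polystyrene = L/(kA) = 0.155/(0.036×17.1) = 0.2518 K/W
R_softwood = L/(kA) = 0.105/(0.131×17.1) = 0.04687 K/W
R_outer film = 1/(h_o·A) = 1/(28.6×17.1) = 0.002045 K/W
R_total = 0.308 K/W
Q = ΔT / R_total = 26 / 0.308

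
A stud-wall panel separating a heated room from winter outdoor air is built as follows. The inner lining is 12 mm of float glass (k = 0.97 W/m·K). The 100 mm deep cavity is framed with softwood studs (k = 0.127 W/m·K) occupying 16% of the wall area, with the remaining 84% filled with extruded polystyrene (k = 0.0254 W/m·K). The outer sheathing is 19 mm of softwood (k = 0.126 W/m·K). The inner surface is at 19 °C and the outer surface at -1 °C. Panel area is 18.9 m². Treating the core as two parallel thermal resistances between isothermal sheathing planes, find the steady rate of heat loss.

Sheathing layers in series; stud and cavity paths in parallel between them.
R_inner = 0.012/(0.97×18.9) = 6.546×10^-4 K/W
R_stud  = 0.1/(0.127×0.16×18.9) = 0.2604 K/W
R_cav   = 0.1/(0.0254×0.84×18.9) = 0.248 K/W
1/R_core = 1/R_stud + 1/R_cav → R_core = 0.127 K/W
R_outer = 0.019/(0.126×18.9) = 0.007979 K/W
R_total = 0.1356 K/W
Q = ΔT/R_total = 20/0.1356

Q ≈ 147 W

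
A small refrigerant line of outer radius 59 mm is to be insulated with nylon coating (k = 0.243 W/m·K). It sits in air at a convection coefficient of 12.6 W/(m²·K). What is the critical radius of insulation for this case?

For a cylinder r_cr = k/h = 0.243/12.6
r_cr = 19.3 mm; since the bare radius (59 mm) is above r_cr, any added insulation will reduce heat loss.

r_cr ≈ 19.3 mm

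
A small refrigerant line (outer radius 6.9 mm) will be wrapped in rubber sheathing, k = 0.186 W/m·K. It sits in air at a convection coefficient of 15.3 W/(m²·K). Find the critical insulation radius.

For a cylinder r_cr = k/h = 0.186/15.3
r_cr = 12.2 mm; since the bare radius (6.9 mm) is below r_cr, adding a thin layer of insulation will *increase* heat loss.

r_cr ≈ 12.2 mm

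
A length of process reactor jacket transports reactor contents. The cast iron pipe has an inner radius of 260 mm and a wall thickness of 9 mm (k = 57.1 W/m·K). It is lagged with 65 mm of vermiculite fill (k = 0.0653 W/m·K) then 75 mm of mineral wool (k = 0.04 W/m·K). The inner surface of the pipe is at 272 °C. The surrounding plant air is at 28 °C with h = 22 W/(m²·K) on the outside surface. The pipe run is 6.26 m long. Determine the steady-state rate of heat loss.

For a radial system each layer contributes R = ln(r_out/r_in)/(2πkL); films add R = 1/(hA).
R_cast iron pipe wall = ln(269/260)/(2π×57.1×6.26) = 1.515×10^-5 K/W
R_vermiculite fill = ln(334/269)/(2π×0.0653×6.26) = 0.08427 K/W
R_mineral wool = ln(409/334)/(2π×0.04×6.26) = 0.1288 K/W
R_outer film = 1/(h_o·2πr_oL) = 1/(22×2π×0.409×6.26) = 0.002826 K/W
R_total = 0.2159 K/W
Q = ΔT/R_total = 244/0.2159

Q ≈ 1130 W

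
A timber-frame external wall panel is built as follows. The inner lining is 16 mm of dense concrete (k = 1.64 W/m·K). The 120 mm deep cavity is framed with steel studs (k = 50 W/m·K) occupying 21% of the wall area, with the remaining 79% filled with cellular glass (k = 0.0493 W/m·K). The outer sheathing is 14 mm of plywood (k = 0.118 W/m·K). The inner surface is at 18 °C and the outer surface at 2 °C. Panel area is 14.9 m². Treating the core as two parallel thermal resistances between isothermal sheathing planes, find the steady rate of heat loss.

Q ≈ 1710 W

Sheathing layers in series; stud and cavity paths in parallel between them.
R_inner = 0.016/(1.64×14.9) = 6.548×10^-4 K/W
R_stud  = 0.12/(50×0.21×14.9) = 7.67×10^-4 K/W
R_cav   = 0.12/(0.0493×0.79×14.9) = 0.2068 K/W
1/R_core = 1/R_stud + 1/R_cav → R_core = 7.642×10^-4 K/W
R_outer = 0.014/(0.118×14.9) = 0.007963 K/W
R_total = 0.009382 K/W
Q = ΔT/R_total = 16/0.009382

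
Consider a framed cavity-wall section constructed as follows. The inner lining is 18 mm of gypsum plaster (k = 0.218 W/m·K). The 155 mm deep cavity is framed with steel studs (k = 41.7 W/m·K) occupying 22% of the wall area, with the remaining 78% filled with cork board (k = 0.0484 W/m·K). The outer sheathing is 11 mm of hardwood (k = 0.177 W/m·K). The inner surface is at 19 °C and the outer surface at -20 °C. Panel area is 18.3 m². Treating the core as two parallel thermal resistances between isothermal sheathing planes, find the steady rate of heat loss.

Sheathing layers in series; stud and cavity paths in parallel between them.
R_inner = 0.018/(0.218×18.3) = 0.004512 K/W
R_stud  = 0.155/(41.7×0.22×18.3) = 9.233×10^-4 K/W
R_cav   = 0.155/(0.0484×0.78×18.3) = 0.2244 K/W
1/R_core = 1/R_stud + 1/R_cav → R_core = 9.195×10^-4 K/W
R_outer = 0.011/(0.177×18.3) = 0.003396 K/W
R_total = 0.008827 K/W
Q = ΔT/R_total = 39/0.008827

Q ≈ 4420 W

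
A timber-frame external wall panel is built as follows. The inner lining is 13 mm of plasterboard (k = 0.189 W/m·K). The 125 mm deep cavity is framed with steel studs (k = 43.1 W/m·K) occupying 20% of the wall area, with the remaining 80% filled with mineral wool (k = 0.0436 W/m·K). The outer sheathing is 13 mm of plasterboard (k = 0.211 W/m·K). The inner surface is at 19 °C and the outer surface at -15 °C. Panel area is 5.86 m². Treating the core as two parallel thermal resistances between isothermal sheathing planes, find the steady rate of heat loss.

Q ≈ 1380 W

Sheathing layers in series; stud and cavity paths in parallel between them.
R_inner = 0.013/(0.189×5.86) = 0.01174 K/W
R_stud  = 0.125/(43.1×0.2×5.86) = 0.002475 K/W
R_cav   = 0.125/(0.0436×0.8×5.86) = 0.6116 K/W
1/R_core = 1/R_stud + 1/R_cav → R_core = 0.002465 K/W
R_outer = 0.013/(0.211×5.86) = 0.01051 K/W
R_total = 0.02472 K/W
Q = ΔT/R_total = 34/0.02472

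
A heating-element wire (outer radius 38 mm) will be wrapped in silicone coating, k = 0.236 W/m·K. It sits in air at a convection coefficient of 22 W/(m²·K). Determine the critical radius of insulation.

r_cr ≈ 10.7 mm

For a cylinder r_cr = k/h = 0.236/22
r_cr = 10.7 mm; since the bare radius (38 mm) is above r_cr, any added insulation will reduce heat loss.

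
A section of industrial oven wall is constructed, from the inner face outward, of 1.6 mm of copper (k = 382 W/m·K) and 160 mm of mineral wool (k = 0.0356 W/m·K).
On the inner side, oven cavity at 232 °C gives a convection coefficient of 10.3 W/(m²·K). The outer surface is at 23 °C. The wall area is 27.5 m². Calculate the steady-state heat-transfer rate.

Thermal resistances in series:
R_inner film = 1/(h_i·A) = 1/(10.3×27.5) = 0.00353 K/W
R_copper = L/(kA) = 0.0016/(382×27.5) = 1.523×10^-7 K/W
R_mineral wool = L/(kA) = 0.16/(0.0356×27.5) = 0.1634 K/W
R_total = 0.167 K/W
Q = ΔT / R_total = 209 / 0.167

Q ≈ 1250 W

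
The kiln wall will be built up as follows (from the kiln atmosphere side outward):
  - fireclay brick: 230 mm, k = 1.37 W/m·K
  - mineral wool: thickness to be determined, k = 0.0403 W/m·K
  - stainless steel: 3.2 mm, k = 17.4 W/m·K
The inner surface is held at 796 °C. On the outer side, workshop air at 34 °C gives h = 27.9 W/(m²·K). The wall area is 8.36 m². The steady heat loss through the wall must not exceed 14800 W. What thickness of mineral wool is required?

Model the wall as resistances in series:
R_fireclay brick = L/(kA) = 0.23/(1.37×8.36) = 0.02008 K/W
R_stainless steel = L/(kA) = 0.0032/(17.4×8.36) = 2.2×10^-5 K/W
R_outer film = 1/(h_o·A) = 1/(27.9×8.36) = 0.004287 K/W
Sum of the known resistances R_other = 0.02439 K/W
Required total resistance R_tot = ΔT/Q_allow = 762/14800 = 0.05149 K/W
R_mineral wool = R_tot − R_other = 0.0271 K/W
L = R·k·A = 0.0271×0.0403×8.36

L ≈ 9.13 mm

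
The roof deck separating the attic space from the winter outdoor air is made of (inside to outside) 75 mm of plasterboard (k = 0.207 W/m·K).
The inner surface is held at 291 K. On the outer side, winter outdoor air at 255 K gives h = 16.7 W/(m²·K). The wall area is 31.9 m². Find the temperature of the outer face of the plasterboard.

Treating each layer as a thermal resistance in series:
R_plasterboard = L/(kA) = 0.075/(0.207×31.9) = 0.01136 K/W
R_outer film = 1/(h_o·A) = 1/(16.7×31.9) = 0.001877 K/W
R_total = 0.01324 K/W;  Q = ΔT/R_total = 36/0.01324 = 2720 W
T_interface = T_inner − Q·ΣR(inner→interface) = 291 − 2720×0.01136

T ≈ 260 K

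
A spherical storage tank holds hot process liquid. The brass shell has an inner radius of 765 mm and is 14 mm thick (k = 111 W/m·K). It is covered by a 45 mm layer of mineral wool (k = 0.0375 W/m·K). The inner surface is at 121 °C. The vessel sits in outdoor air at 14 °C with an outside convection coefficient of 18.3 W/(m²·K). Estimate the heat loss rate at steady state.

Q ≈ 689 W

Each spherical layer contributes R = (1/r_i − 1/r_o)/(4πk):
R_brass shell = (1/0.765 − 1/0.779)/(4π×111) = 1.684×10^-5 K/W
R_mineral wool = (1/0.779 − 1/0.824)/(4π×0.0375) = 0.1488 K/W
R_outer film = 1/(h·4πr_o²) = 1/(18.3×4π×0.824²) = 0.006404 K/W
R_total = 0.1552 K/W
Q = ΔT/R_total = 107/0.1552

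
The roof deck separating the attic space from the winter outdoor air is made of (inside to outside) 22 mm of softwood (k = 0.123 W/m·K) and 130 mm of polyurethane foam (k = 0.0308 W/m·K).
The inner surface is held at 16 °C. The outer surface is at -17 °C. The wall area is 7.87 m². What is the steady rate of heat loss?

Q ≈ 59 W

Series thermal resistances:
R_softwood = L/(kA) = 0.022/(0.123×7.87) = 0.02273 K/W
R_polyurethane foam = L/(kA) = 0.13/(0.0308×7.87) = 0.5363 K/W
R_total = 0.559 K/W
Q = ΔT / R_total = 33 / 0.559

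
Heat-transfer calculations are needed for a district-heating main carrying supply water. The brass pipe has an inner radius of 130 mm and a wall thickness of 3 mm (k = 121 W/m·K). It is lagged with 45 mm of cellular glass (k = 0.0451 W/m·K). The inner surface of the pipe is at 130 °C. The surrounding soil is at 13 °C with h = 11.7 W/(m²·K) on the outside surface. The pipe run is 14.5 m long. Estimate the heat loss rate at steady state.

Per-layer cylindrical resistances, series-summed:
R_brass pipe wall = ln(133/130)/(2π×121×14.5) = 2.07×10^-6 K/W
R_cellular glass = ln(178/133)/(2π×0.0451×14.5) = 0.07093 K/W
R_outer film = 1/(h_o·2πr_oL) = 1/(11.7×2π×0.178×14.5) = 0.00527 K/W
R_total = 0.0762 K/W
Q = ΔT/R_total = 117/0.0762

Q ≈ 1540 W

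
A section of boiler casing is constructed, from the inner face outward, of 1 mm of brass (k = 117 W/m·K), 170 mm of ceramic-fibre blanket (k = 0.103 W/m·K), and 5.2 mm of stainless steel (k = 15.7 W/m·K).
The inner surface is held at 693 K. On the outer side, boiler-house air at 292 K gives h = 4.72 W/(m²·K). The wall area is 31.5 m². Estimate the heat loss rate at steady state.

Q ≈ 6780 W

Using the resistance-network approach (series):
R_brass = L/(kA) = 0.001/(117×31.5) = 2.713×10^-7 K/W
R_ceramic-fibre blanket = L/(kA) = 0.17/(0.103×31.5) = 0.0524 K/W
R_stainless steel = L/(kA) = 0.0052/(15.7×31.5) = 1.051×10^-5 K/W
R_outer film = 1/(h_o·A) = 1/(4.72×31.5) = 0.006726 K/W
R_total = 0.05913 K/W
Q = ΔT / R_total = 401 / 0.05913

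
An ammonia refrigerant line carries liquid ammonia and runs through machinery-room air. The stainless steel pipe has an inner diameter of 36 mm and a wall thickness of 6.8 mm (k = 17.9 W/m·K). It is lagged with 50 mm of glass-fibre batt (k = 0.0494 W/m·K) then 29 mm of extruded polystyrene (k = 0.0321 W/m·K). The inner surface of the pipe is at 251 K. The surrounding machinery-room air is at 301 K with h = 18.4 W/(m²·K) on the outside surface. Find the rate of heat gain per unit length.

q′ ≈ 9.49 W/m

Treating each annulus and film as a series resistance:
R_stainless steel pipe wall = ln(24.8/18)/(2π×17.9×1) = 0.002849 K/W
R_glass-fibre batt = ln(74.8/24.8)/(2π×0.0494×1) = 3.557 K/W
R_extruded polystyrene = ln(103.8/74.8)/(2π×0.0321×1) = 1.625 K/W
R_outer film = 1/(h_o·2πr_oL) = 1/(18.4×2π×0.1038×1) = 0.08333 K/W
R_total = 5.267 K/W
Q = ΔT/R_total = 50/5.267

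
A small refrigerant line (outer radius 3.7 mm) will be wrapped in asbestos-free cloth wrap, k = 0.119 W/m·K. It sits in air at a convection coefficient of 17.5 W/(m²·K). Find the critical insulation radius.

For a cylinder r_cr = k/h = 0.119/17.5
r_cr = 6.8 mm; since the bare radius (3.7 mm) is below r_cr, adding a thin layer of insulation will *increase* heat loss.

r_cr ≈ 6.8 mm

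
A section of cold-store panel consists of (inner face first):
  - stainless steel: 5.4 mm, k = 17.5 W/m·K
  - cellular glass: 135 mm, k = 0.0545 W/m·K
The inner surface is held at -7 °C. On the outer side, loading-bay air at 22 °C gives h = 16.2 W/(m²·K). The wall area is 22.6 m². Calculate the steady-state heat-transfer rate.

Q ≈ 258 W

Using the resistance-network approach (series):
R_stainless steel = L/(kA) = 0.0054/(17.5×22.6) = 1.365×10^-5 K/W
R_cellular glass = L/(kA) = 0.135/(0.0545×22.6) = 0.1096 K/W
R_outer film = 1/(h_o·A) = 1/(16.2×22.6) = 0.002731 K/W
R_total = 0.1123 K/W
Q = ΔT / R_total = 29 / 0.1123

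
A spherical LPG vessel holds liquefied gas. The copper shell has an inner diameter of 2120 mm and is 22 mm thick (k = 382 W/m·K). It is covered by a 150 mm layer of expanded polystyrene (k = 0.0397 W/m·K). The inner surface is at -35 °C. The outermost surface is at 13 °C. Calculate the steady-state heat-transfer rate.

Q ≈ 213 W

For a spherical shell R = (1/r₁ − 1/r₂)/(4πk); film R = 1/(h·4πr²). In series:
R_copper shell = (1/1.06 − 1/1.082)/(4π×382) = 3.996×10^-6 K/W
R_expanded polystyrene = (1/1.082 − 1/1.232)/(4π×0.0397) = 0.2256 K/W
R_total = 0.2256 K/W
Q = ΔT/R_total = 48/0.2256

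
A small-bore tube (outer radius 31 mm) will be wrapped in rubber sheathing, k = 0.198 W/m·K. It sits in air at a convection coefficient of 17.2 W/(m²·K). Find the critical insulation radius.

r_cr ≈ 11.5 mm

For a cylinder r_cr = k/h = 0.198/17.2
r_cr = 11.5 mm; since the bare radius (31 mm) is above r_cr, any added insulation will reduce heat loss.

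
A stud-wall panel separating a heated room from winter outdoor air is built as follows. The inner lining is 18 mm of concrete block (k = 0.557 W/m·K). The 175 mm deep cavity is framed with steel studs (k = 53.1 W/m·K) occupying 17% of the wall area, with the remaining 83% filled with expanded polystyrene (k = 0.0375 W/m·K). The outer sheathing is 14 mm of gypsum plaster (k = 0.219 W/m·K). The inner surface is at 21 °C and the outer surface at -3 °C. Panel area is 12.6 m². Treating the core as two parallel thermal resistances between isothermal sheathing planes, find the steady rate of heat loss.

Sheathing layers in series; stud and cavity paths in parallel between them.
R_inner = 0.018/(0.557×12.6) = 0.002565 K/W
R_stud  = 0.175/(53.1×0.17×12.6) = 0.001539 K/W
R_cav   = 0.175/(0.0375×0.83×12.6) = 0.4462 K/W
1/R_core = 1/R_stud + 1/R_cav → R_core = 0.001533 K/W
R_outer = 0.014/(0.219×12.6) = 0.005074 K/W
R_total = 0.009172 K/W
Q = ΔT/R_total = 24/0.009172

Q ≈ 2620 W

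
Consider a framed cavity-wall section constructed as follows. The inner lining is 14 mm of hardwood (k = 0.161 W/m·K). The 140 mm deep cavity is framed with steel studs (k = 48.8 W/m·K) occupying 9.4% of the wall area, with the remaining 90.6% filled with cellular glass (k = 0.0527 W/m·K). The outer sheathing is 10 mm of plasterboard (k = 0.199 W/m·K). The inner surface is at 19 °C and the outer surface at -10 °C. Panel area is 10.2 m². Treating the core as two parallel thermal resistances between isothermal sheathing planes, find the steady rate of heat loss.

Sheathing layers in series; stud and cavity paths in parallel between them.
R_inner = 0.014/(0.161×10.2) = 0.008525 K/W
R_stud  = 0.14/(48.8×0.094×10.2) = 0.002992 K/W
R_cav   = 0.14/(0.0527×0.906×10.2) = 0.2875 K/W
1/R_core = 1/R_stud + 1/R_cav → R_core = 0.002961 K/W
R_outer = 0.01/(0.199×10.2) = 0.004927 K/W
R_total = 0.01641 K/W
Q = ΔT/R_total = 29/0.01641

Q ≈ 1770 W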